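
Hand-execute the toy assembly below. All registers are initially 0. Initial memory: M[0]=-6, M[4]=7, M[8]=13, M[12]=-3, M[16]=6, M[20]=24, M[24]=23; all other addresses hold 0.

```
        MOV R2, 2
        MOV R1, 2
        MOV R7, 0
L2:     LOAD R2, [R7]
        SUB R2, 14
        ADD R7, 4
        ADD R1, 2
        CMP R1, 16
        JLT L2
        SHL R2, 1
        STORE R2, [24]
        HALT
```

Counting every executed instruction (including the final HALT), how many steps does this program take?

after MOV R2, 2: R2=2
after MOV R1, 2: R1=2
after MOV R7, 0: R7=0
after LOAD R2, [R7]: R2=M[0]=-6
after SUB R2, 14: R2=(-6)-14=-20
after ADD R7, 4: R7=0+4=4
after ADD R1, 2: R1=2+2=4
CMP R1, 16  (cmp 4,16)
JLT L2: taken
after LOAD R2, [R7]: R2=M[4]=7
after SUB R2, 14: R2=7-14=-7
after ADD R7, 4: R7=4+4=8
after ADD R1, 2: R1=4+2=6
CMP R1, 16  (cmp 6,16)
JLT L2: taken
after LOAD R2, [R7]: R2=M[8]=13
after SUB R2, 14: R2=13-14=-1
after ADD R7, 4: R7=8+4=12
after ADD R1, 2: R1=6+2=8
CMP R1, 16  (cmp 8,16)
JLT L2: taken
after LOAD R2, [R7]: R2=M[12]=-3
after SUB R2, 14: R2=(-3)-14=-17
after ADD R7, 4: R7=12+4=16
after ADD R1, 2: R1=8+2=10
CMP R1, 16  (cmp 10,16)
JLT L2: taken
after LOAD R2, [R7]: R2=M[16]=6
after SUB R2, 14: R2=6-14=-8
after ADD R7, 4: R7=16+4=20
after ADD R1, 2: R1=10+2=12
CMP R1, 16  (cmp 12,16)
JLT L2: taken
after LOAD R2, [R7]: R2=M[20]=24
after SUB R2, 14: R2=24-14=10
after ADD R7, 4: R7=20+4=24
after ADD R1, 2: R1=12+2=14
CMP R1, 16  (cmp 14,16)
JLT L2: taken
after LOAD R2, [R7]: R2=M[24]=23
after SUB R2, 14: R2=23-14=9
after ADD R7, 4: R7=24+4=28
after ADD R1, 2: R1=14+2=16
CMP R1, 16  (cmp 16,16)
JLT L2: not taken
after SHL R2, 1: R2=9<<1=18
STORE R2, [24] → M[24]=18
halt.
Total executed instructions: 48.

48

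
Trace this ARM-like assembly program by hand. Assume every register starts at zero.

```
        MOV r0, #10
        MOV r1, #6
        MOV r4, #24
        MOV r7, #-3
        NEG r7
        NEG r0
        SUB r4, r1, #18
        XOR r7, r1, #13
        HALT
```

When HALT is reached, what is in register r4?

-12

MOV r0, #10 → r0=10
MOV r1, #6 → r1=6
MOV r4, #24 → r4=24
MOV r7, #-3 → r7=-3
NEG r7 → r7=-(-3)=3
NEG r0 → r0=-(10)=-10
SUB r4, r1, #18 → r4=6-18=-12
XOR r7, r1, #13 → r7=6^13=11
halt.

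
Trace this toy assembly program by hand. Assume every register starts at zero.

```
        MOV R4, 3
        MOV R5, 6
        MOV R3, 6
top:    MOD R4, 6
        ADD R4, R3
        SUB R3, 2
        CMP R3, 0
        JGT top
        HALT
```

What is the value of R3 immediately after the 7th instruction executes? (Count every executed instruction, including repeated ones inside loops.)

4

MOV R4, 3 → R4=3
MOV R5, 6 → R5=6
MOV R3, 6 → R3=6
MOD R4, 6 → R4=3%6=3
ADD R4, R3 → R4=3+6=9
SUB R3, 2 → R3=6-2=4
CMP R3, 0  (cmp 4,0)
After step 7: R3 = 4.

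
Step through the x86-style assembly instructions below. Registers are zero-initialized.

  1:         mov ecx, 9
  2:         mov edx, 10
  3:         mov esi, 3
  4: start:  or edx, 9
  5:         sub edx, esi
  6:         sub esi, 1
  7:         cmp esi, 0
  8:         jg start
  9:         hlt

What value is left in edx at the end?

mov ecx, 9 → ecx=9
mov edx, 10 → edx=10
mov esi, 3 → esi=3
or edx, 9 → edx=10|9=11
sub edx, esi → edx=11-3=8
sub esi, 1 → esi=3-1=2
cmp esi, 0  (cmp 2,0)
jg start: taken
or edx, 9 → edx=8|9=9
sub edx, esi → edx=9-2=7
sub esi, 1 → esi=2-1=1
cmp esi, 0  (cmp 1,0)
jg start: taken
or edx, 9 → edx=7|9=15
sub edx, esi → edx=15-1=14
sub esi, 1 → esi=1-1=0
cmp esi, 0  (cmp 0,0)
jg start: not taken
halt.

14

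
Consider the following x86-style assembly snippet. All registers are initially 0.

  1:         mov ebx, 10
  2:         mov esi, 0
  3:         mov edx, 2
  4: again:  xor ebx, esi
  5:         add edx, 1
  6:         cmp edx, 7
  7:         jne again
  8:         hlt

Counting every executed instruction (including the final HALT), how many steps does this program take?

24

mov ebx, 10 → ebx=10
mov esi, 0 → esi=0
mov edx, 2 → edx=2
xor ebx, esi → ebx=10^0=10
add edx, 1 → edx=2+1=3
cmp edx, 7  (cmp 3,7)
jne again: taken
xor ebx, esi → ebx=10^0=10
add edx, 1 → edx=3+1=4
cmp edx, 7  (cmp 4,7)
jne again: taken
xor ebx, esi → ebx=10^0=10
add edx, 1 → edx=4+1=5
cmp edx, 7  (cmp 5,7)
jne again: taken
xor ebx, esi → ebx=10^0=10
add edx, 1 → edx=5+1=6
cmp edx, 7  (cmp 6,7)
jne again: taken
xor ebx, esi → ebx=10^0=10
add edx, 1 → edx=6+1=7
cmp edx, 7  (cmp 7,7)
jne again: not taken
halt.
Total executed instructions: 24.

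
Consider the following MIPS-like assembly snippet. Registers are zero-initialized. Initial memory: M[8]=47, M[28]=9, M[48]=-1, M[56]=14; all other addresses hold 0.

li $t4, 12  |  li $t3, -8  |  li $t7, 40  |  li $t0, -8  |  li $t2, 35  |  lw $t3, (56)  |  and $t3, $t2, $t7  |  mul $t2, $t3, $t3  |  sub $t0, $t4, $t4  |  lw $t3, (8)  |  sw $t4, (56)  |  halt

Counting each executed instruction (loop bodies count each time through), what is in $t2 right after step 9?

li $t4, 12 → $t4=12
li $t3, -8 → $t3=-8
li $t7, 40 → $t7=40
li $t0, -8 → $t0=-8
li $t2, 35 → $t2=35
lw $t3, (56) → $t3=M[56]=14
and $t3, $t2, $t7 → $t3=35&40=32
mul $t2, $t3, $t3 → $t2=32*32=1024
sub $t0, $t4, $t4 → $t0=12-12=0
After step 9: $t2 = 1024.

1024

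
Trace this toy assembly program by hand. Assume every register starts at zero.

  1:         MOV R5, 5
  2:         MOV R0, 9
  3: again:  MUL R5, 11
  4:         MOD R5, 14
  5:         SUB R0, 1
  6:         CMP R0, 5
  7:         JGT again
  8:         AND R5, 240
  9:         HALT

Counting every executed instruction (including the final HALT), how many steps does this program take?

24

R5=5
R0=9
R5=5*11=55
R5=55%14=13
R0=9-1=8
CMP R0, 5  (cmp 8,5)
JGT again: taken
R5=13*11=143
R5=143%14=3
R0=8-1=7
CMP R0, 5  (cmp 7,5)
JGT again: taken
R5=3*11=33
R5=33%14=5
R0=7-1=6
CMP R0, 5  (cmp 6,5)
JGT again: taken
R5=5*11=55
R5=55%14=13
R0=6-1=5
CMP R0, 5  (cmp 5,5)
JGT again: not taken
R5=13&240=0
halt.
Total executed instructions: 24.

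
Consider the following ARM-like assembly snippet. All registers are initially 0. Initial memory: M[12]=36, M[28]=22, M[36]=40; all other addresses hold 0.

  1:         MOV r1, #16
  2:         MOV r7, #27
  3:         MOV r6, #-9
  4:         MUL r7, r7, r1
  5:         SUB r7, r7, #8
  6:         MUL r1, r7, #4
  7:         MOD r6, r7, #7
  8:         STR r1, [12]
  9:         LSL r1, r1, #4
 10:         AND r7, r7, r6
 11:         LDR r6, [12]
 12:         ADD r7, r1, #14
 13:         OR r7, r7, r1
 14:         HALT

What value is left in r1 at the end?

r1=16
r7=27
r6=-9
r7=27*16=432
r7=432-8=424
r1=424*4=1696
r6=424%7=4
STR r1, [12] → M[12]=1696
r1=1696<<4=27136
r7=424&4=0
r6=M[12]=1696
r7=27136+14=27150
r7=27150|27136=27150
halt.

27136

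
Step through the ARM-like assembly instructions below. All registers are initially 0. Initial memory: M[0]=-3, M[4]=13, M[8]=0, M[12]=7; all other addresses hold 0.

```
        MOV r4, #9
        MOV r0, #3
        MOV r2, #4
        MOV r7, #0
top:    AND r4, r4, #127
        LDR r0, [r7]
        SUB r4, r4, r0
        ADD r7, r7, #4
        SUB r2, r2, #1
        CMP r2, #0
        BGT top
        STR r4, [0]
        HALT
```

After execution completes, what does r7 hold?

MOV r4, #9 → r4=9
MOV r0, #3 → r0=3
MOV r2, #4 → r2=4
MOV r7, #0 → r7=0
AND r4, r4, #127 → r4=9&127=9
LDR r0, [r7] → r0=M[0]=-3
SUB r4, r4, r0 → r4=9-(-3)=12
ADD r7, r7, #4 → r7=0+4=4
SUB r2, r2, #1 → r2=4-1=3
CMP r2, #0  (cmp 3,0)
BGT top: taken
AND r4, r4, #127 → r4=12&127=12
LDR r0, [r7] → r0=M[4]=13
SUB r4, r4, r0 → r4=12-13=-1
ADD r7, r7, #4 → r7=4+4=8
SUB r2, r2, #1 → r2=3-1=2
CMP r2, #0  (cmp 2,0)
BGT top: taken
AND r4, r4, #127 → r4=(-1)&127=127
LDR r0, [r7] → r0=M[8]=0
SUB r4, r4, r0 → r4=127-0=127
ADD r7, r7, #4 → r7=8+4=12
SUB r2, r2, #1 → r2=2-1=1
CMP r2, #0  (cmp 1,0)
BGT top: taken
AND r4, r4, #127 → r4=127&127=127
LDR r0, [r7] → r0=M[12]=7
SUB r4, r4, r0 → r4=127-7=120
ADD r7, r7, #4 → r7=12+4=16
SUB r2, r2, #1 → r2=1-1=0
CMP r2, #0  (cmp 0,0)
BGT top: not taken
STR r4, [0] → M[0]=120
halt.

16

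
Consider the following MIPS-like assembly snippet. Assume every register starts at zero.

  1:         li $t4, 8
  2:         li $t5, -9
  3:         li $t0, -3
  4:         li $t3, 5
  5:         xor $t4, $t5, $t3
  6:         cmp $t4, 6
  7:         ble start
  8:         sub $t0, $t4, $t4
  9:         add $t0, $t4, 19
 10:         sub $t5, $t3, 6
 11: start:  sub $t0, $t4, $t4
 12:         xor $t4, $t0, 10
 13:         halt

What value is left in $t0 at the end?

0

li $t4, 8 → $t4=8
li $t5, -9 → $t5=-9
li $t0, -3 → $t0=-3
li $t3, 5 → $t3=5
xor $t4, $t5, $t3 → $t4=(-9)^5=-14
cmp $t4, 6  (cmp -14,6)
ble start: taken
sub $t0, $t4, $t4 → $t0=(-14)-(-14)=0
xor $t4, $t0, 10 → $t4=0^10=10
halt.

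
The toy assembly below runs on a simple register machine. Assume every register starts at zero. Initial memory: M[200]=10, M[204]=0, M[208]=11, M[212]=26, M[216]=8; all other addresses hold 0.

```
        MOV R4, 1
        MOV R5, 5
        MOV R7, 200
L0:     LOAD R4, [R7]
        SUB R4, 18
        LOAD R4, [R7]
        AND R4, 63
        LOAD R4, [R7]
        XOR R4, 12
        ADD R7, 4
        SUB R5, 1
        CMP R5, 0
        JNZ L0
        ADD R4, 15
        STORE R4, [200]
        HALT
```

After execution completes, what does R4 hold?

R4=1
R5=5
R7=200
R4=M[200]=10
R4=10-18=-8
R4=M[200]=10
R4=10&63=10
R4=M[200]=10
R4=10^12=6
R7=200+4=204
R5=5-1=4
CMP R5, 0  (cmp 4,0)
JNZ L0: taken
R4=M[204]=0
R4=0-18=-18
R4=M[204]=0
R4=0&63=0
R4=M[204]=0
R4=0^12=12
R7=204+4=208
R5=4-1=3
CMP R5, 0  (cmp 3,0)
JNZ L0: taken
R4=M[208]=11
R4=11-18=-7
R4=M[208]=11
R4=11&63=11
R4=M[208]=11
R4=11^12=7
R7=208+4=212
R5=3-1=2
CMP R5, 0  (cmp 2,0)
JNZ L0: taken
R4=M[212]=26
R4=26-18=8
R4=M[212]=26
R4=26&63=26
R4=M[212]=26
R4=26^12=22
R7=212+4=216
R5=2-1=1
CMP R5, 0  (cmp 1,0)
JNZ L0: taken
R4=M[216]=8
R4=8-18=-10
R4=M[216]=8
R4=8&63=8
R4=M[216]=8
R4=8^12=4
R7=216+4=220
R5=1-1=0
CMP R5, 0  (cmp 0,0)
JNZ L0: not taken
R4=4+15=19
STORE R4, [200] → M[200]=19
halt.

19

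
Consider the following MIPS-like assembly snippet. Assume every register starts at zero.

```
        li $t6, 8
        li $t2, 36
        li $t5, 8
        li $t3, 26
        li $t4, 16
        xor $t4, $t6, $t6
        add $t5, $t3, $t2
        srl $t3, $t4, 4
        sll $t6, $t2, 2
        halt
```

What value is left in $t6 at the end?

144

$t6=8
$t2=36
$t5=8
$t3=26
$t4=16
$t4=8^8=0
$t5=26+36=62
$t3=0>>4=0
$t6=36<<2=144
halt.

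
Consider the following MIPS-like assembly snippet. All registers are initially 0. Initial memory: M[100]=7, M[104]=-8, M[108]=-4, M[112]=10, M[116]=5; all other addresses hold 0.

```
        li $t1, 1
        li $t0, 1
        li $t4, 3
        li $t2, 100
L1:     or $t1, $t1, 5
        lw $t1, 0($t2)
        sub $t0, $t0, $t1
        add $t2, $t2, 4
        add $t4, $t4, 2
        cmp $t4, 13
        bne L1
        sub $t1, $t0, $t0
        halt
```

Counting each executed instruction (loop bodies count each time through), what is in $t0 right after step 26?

li $t1, 1 → $t1=1
li $t0, 1 → $t0=1
li $t4, 3 → $t4=3
li $t2, 100 → $t2=100
or $t1, $t1, 5 → $t1=1|5=5
lw $t1, 0($t2) → $t1=M[100]=7
sub $t0, $t0, $t1 → $t0=1-7=-6
add $t2, $t2, 4 → $t2=100+4=104
add $t4, $t4, 2 → $t4=3+2=5
cmp $t4, 13  (cmp 5,13)
bne L1: taken
or $t1, $t1, 5 → $t1=7|5=7
lw $t1, 0($t2) → $t1=M[104]=-8
sub $t0, $t0, $t1 → $t0=(-6)-(-8)=2
add $t2, $t2, 4 → $t2=104+4=108
add $t4, $t4, 2 → $t4=5+2=7
cmp $t4, 13  (cmp 7,13)
bne L1: taken
or $t1, $t1, 5 → $t1=(-8)|5=-3
lw $t1, 0($t2) → $t1=M[108]=-4
sub $t0, $t0, $t1 → $t0=2-(-4)=6
add $t2, $t2, 4 → $t2=108+4=112
add $t4, $t4, 2 → $t4=7+2=9
cmp $t4, 13  (cmp 9,13)
bne L1: taken
or $t1, $t1, 5 → $t1=(-4)|5=-3
After step 26: $t0 = 6.

6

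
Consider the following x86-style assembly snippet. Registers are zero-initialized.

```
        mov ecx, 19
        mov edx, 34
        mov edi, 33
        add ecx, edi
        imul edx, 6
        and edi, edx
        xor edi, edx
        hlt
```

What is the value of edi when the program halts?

ecx=19
edx=34
edi=33
ecx=19+33=52
edx=34*6=204
edi=33&204=0
edi=0^204=204
halt.

204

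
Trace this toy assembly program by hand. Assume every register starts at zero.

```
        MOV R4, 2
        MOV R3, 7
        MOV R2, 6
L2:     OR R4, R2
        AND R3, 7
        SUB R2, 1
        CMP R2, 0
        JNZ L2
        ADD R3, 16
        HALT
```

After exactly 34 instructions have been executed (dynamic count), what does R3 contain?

23

MOV R4, 2 → R4=2
MOV R3, 7 → R3=7
MOV R2, 6 → R2=6
OR R4, R2 → R4=2|6=6
AND R3, 7 → R3=7&7=7
SUB R2, 1 → R2=6-1=5
CMP R2, 0  (cmp 5,0)
JNZ L2: taken
OR R4, R2 → R4=6|5=7
AND R3, 7 → R3=7&7=7
SUB R2, 1 → R2=5-1=4
CMP R2, 0  (cmp 4,0)
JNZ L2: taken
OR R4, R2 → R4=7|4=7
AND R3, 7 → R3=7&7=7
SUB R2, 1 → R2=4-1=3
CMP R2, 0  (cmp 3,0)
JNZ L2: taken
OR R4, R2 → R4=7|3=7
AND R3, 7 → R3=7&7=7
SUB R2, 1 → R2=3-1=2
CMP R2, 0  (cmp 2,0)
JNZ L2: taken
OR R4, R2 → R4=7|2=7
AND R3, 7 → R3=7&7=7
SUB R2, 1 → R2=2-1=1
CMP R2, 0  (cmp 1,0)
JNZ L2: taken
OR R4, R2 → R4=7|1=7
AND R3, 7 → R3=7&7=7
SUB R2, 1 → R2=1-1=0
CMP R2, 0  (cmp 0,0)
JNZ L2: not taken
ADD R3, 16 → R3=7+16=23
After step 34: R3 = 23.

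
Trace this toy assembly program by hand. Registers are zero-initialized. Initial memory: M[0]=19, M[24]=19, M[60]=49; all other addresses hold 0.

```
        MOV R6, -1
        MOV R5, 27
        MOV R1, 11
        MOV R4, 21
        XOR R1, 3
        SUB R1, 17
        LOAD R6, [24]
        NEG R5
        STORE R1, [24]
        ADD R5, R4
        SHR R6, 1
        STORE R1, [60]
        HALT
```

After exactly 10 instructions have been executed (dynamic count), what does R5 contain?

after MOV R6, -1: R6=-1
after MOV R5, 27: R5=27
after MOV R1, 11: R1=11
after MOV R4, 21: R4=21
after XOR R1, 3: R1=11^3=8
after SUB R1, 17: R1=8-17=-9
after LOAD R6, [24]: R6=M[24]=19
after NEG R5: R5=-(27)=-27
STORE R1, [24] → M[24]=-9
after ADD R5, R4: R5=(-27)+21=-6
After step 10: R5 = -6.

-6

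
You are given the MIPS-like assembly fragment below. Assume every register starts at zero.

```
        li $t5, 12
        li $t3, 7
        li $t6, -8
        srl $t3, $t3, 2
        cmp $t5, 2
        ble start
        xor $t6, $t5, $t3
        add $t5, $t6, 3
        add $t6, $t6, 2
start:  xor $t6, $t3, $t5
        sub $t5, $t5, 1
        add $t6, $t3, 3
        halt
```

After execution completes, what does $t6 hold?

4

after li $t5, 12: $t5=12
after li $t3, 7: $t3=7
after li $t6, -8: $t6=-8
after srl $t3, $t3, 2: $t3=7>>2=1
cmp $t5, 2  (cmp 12,2)
ble start: not taken
after xor $t6, $t5, $t3: $t6=12^1=13
after add $t5, $t6, 3: $t5=13+3=16
after add $t6, $t6, 2: $t6=13+2=15
after xor $t6, $t3, $t5: $t6=1^16=17
after sub $t5, $t5, 1: $t5=16-1=15
after add $t6, $t3, 3: $t6=1+3=4
halt.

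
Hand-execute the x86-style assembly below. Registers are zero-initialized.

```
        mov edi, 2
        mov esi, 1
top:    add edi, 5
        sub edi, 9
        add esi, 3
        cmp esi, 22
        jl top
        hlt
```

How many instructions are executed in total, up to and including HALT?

38

after mov edi, 2: edi=2
after mov esi, 1: esi=1
after add edi, 5: edi=2+5=7
after sub edi, 9: edi=7-9=-2
after add esi, 3: esi=1+3=4
cmp esi, 22  (cmp 4,22)
jl top: taken
after add edi, 5: edi=(-2)+5=3
after sub edi, 9: edi=3-9=-6
after add esi, 3: esi=4+3=7
cmp esi, 22  (cmp 7,22)
jl top: taken
after add edi, 5: edi=(-6)+5=-1
after sub edi, 9: edi=(-1)-9=-10
after add esi, 3: esi=7+3=10
cmp esi, 22  (cmp 10,22)
jl top: taken
after add edi, 5: edi=(-10)+5=-5
after sub edi, 9: edi=(-5)-9=-14
after add esi, 3: esi=10+3=13
cmp esi, 22  (cmp 13,22)
jl top: taken
after add edi, 5: edi=(-14)+5=-9
after sub edi, 9: edi=(-9)-9=-18
after add esi, 3: esi=13+3=16
cmp esi, 22  (cmp 16,22)
jl top: taken
after add edi, 5: edi=(-18)+5=-13
after sub edi, 9: edi=(-13)-9=-22
after add esi, 3: esi=16+3=19
cmp esi, 22  (cmp 19,22)
jl top: taken
after add edi, 5: edi=(-22)+5=-17
after sub edi, 9: edi=(-17)-9=-26
after add esi, 3: esi=19+3=22
cmp esi, 22  (cmp 22,22)
jl top: not taken
halt.
Total executed instructions: 38.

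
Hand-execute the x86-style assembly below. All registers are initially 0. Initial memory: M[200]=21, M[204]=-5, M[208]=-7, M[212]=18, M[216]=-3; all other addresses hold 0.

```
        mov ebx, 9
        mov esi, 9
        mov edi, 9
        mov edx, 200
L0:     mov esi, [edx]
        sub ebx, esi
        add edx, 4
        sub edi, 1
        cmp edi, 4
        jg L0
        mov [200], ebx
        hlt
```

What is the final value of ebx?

-15

ebx=9
esi=9
edi=9
edx=200
esi=M[200]=21
ebx=9-21=-12
edx=200+4=204
edi=9-1=8
cmp edi, 4  (cmp 8,4)
jg L0: taken
esi=M[204]=-5
ebx=(-12)-(-5)=-7
edx=204+4=208
edi=8-1=7
cmp edi, 4  (cmp 7,4)
jg L0: taken
esi=M[208]=-7
ebx=(-7)-(-7)=0
edx=208+4=212
edi=7-1=6
cmp edi, 4  (cmp 6,4)
jg L0: taken
esi=M[212]=18
ebx=0-18=-18
edx=212+4=216
edi=6-1=5
cmp edi, 4  (cmp 5,4)
jg L0: taken
esi=M[216]=-3
ebx=(-18)-(-3)=-15
edx=216+4=220
edi=5-1=4
cmp edi, 4  (cmp 4,4)
jg L0: not taken
mov [200], ebx → M[200]=-15
halt.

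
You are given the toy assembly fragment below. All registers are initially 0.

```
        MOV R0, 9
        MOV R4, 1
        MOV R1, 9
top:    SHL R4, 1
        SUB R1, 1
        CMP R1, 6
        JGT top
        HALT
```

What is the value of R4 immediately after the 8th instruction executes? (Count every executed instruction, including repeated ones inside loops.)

after MOV R0, 9: R0=9
after MOV R4, 1: R4=1
after MOV R1, 9: R1=9
after SHL R4, 1: R4=1<<1=2
after SUB R1, 1: R1=9-1=8
CMP R1, 6  (cmp 8,6)
JGT top: taken
after SHL R4, 1: R4=2<<1=4
After step 8: R4 = 4.

4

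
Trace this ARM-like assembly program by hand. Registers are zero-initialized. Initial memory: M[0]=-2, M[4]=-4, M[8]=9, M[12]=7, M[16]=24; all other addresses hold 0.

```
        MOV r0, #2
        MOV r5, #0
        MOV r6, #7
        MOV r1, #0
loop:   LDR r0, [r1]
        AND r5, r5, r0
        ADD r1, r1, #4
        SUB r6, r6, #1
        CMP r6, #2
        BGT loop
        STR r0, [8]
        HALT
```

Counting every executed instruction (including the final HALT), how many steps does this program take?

MOV r0, #2 → r0=2
MOV r5, #0 → r5=0
MOV r6, #7 → r6=7
MOV r1, #0 → r1=0
LDR r0, [r1] → r0=M[0]=-2
AND r5, r5, r0 → r5=0&(-2)=0
ADD r1, r1, #4 → r1=0+4=4
SUB r6, r6, #1 → r6=7-1=6
CMP r6, #2  (cmp 6,2)
BGT loop: taken
LDR r0, [r1] → r0=M[4]=-4
AND r5, r5, r0 → r5=0&(-4)=0
ADD r1, r1, #4 → r1=4+4=8
SUB r6, r6, #1 → r6=6-1=5
CMP r6, #2  (cmp 5,2)
BGT loop: taken
LDR r0, [r1] → r0=M[8]=9
AND r5, r5, r0 → r5=0&9=0
ADD r1, r1, #4 → r1=8+4=12
SUB r6, r6, #1 → r6=5-1=4
CMP r6, #2  (cmp 4,2)
BGT loop: taken
LDR r0, [r1] → r0=M[12]=7
AND r5, r5, r0 → r5=0&7=0
ADD r1, r1, #4 → r1=12+4=16
SUB r6, r6, #1 → r6=4-1=3
CMP r6, #2  (cmp 3,2)
BGT loop: taken
LDR r0, [r1] → r0=M[16]=24
AND r5, r5, r0 → r5=0&24=0
ADD r1, r1, #4 → r1=16+4=20
SUB r6, r6, #1 → r6=3-1=2
CMP r6, #2  (cmp 2,2)
BGT loop: not taken
STR r0, [8] → M[8]=24
halt.
Total executed instructions: 36.

36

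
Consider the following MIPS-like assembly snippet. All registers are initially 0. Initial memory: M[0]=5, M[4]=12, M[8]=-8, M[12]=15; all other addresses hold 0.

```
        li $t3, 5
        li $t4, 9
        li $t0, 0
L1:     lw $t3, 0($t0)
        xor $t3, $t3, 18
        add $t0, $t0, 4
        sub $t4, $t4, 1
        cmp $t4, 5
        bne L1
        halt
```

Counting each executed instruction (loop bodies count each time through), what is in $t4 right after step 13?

7

after li $t3, 5: $t3=5
after li $t4, 9: $t4=9
after li $t0, 0: $t0=0
after lw $t3, 0($t0): $t3=M[0]=5
after xor $t3, $t3, 18: $t3=5^18=23
after add $t0, $t0, 4: $t0=0+4=4
after sub $t4, $t4, 1: $t4=9-1=8
cmp $t4, 5  (cmp 8,5)
bne L1: taken
after lw $t3, 0($t0): $t3=M[4]=12
after xor $t3, $t3, 18: $t3=12^18=30
after add $t0, $t0, 4: $t0=4+4=8
after sub $t4, $t4, 1: $t4=8-1=7
After step 13: $t4 = 7.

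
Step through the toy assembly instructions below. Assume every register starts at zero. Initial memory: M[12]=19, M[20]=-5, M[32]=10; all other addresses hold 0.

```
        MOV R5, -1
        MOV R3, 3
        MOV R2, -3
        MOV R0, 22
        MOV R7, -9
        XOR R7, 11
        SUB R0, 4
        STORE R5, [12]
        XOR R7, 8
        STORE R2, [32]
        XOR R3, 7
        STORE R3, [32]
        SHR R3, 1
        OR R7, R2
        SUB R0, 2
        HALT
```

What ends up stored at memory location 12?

-1

after MOV R5, -1: R5=-1
after MOV R3, 3: R3=3
after MOV R2, -3: R2=-3
after MOV R0, 22: R0=22
after MOV R7, -9: R7=-9
after XOR R7, 11: R7=(-9)^11=-4
after SUB R0, 4: R0=22-4=18
STORE R5, [12] → M[12]=-1
after XOR R7, 8: R7=(-4)^8=-12
STORE R2, [32] → M[32]=-3
after XOR R3, 7: R3=3^7=4
STORE R3, [32] → M[32]=4
after SHR R3, 1: R3=4>>1=2
after OR R7, R2: R7=(-12)|(-3)=-3
after SUB R0, 2: R0=18-2=16
halt.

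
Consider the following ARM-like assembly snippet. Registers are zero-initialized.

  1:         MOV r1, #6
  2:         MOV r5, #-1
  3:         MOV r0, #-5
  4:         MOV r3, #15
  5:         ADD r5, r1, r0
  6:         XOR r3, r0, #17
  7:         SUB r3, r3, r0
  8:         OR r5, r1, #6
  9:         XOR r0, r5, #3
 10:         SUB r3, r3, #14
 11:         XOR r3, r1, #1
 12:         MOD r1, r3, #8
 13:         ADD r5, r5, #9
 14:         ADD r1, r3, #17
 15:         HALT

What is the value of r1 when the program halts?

MOV r1, #6 → r1=6
MOV r5, #-1 → r5=-1
MOV r0, #-5 → r0=-5
MOV r3, #15 → r3=15
ADD r5, r1, r0 → r5=6+(-5)=1
XOR r3, r0, #17 → r3=(-5)^17=-22
SUB r3, r3, r0 → r3=(-22)-(-5)=-17
OR r5, r1, #6 → r5=6|6=6
XOR r0, r5, #3 → r0=6^3=5
SUB r3, r3, #14 → r3=(-17)-14=-31
XOR r3, r1, #1 → r3=6^1=7
MOD r1, r3, #8 → r1=7%8=7
ADD r5, r5, #9 → r5=6+9=15
ADD r1, r3, #17 → r1=7+17=24
halt.

24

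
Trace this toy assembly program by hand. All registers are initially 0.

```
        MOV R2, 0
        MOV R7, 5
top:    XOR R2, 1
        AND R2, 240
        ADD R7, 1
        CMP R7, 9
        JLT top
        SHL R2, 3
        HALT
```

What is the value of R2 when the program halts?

0

MOV R2, 0 → R2=0
MOV R7, 5 → R7=5
XOR R2, 1 → R2=0^1=1
AND R2, 240 → R2=1&240=0
ADD R7, 1 → R7=5+1=6
CMP R7, 9  (cmp 6,9)
JLT top: taken
XOR R2, 1 → R2=0^1=1
AND R2, 240 → R2=1&240=0
ADD R7, 1 → R7=6+1=7
CMP R7, 9  (cmp 7,9)
JLT top: taken
XOR R2, 1 → R2=0^1=1
AND R2, 240 → R2=1&240=0
ADD R7, 1 → R7=7+1=8
CMP R7, 9  (cmp 8,9)
JLT top: taken
XOR R2, 1 → R2=0^1=1
AND R2, 240 → R2=1&240=0
ADD R7, 1 → R7=8+1=9
CMP R7, 9  (cmp 9,9)
JLT top: not taken
SHL R2, 3 → R2=0<<3=0
halt.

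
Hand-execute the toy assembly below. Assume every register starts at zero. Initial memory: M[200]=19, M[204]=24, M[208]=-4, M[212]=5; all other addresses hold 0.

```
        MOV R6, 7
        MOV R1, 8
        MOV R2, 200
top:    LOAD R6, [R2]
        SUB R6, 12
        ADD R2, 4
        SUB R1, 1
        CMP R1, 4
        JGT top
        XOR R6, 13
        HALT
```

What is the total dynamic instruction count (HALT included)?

after MOV R6, 7: R6=7
after MOV R1, 8: R1=8
after MOV R2, 200: R2=200
after LOAD R6, [R2]: R6=M[200]=19
after SUB R6, 12: R6=19-12=7
after ADD R2, 4: R2=200+4=204
after SUB R1, 1: R1=8-1=7
CMP R1, 4  (cmp 7,4)
JGT top: taken
after LOAD R6, [R2]: R6=M[204]=24
after SUB R6, 12: R6=24-12=12
after ADD R2, 4: R2=204+4=208
after SUB R1, 1: R1=7-1=6
CMP R1, 4  (cmp 6,4)
JGT top: taken
after LOAD R6, [R2]: R6=M[208]=-4
after SUB R6, 12: R6=(-4)-12=-16
after ADD R2, 4: R2=208+4=212
after SUB R1, 1: R1=6-1=5
CMP R1, 4  (cmp 5,4)
JGT top: taken
after LOAD R6, [R2]: R6=M[212]=5
after SUB R6, 12: R6=5-12=-7
after ADD R2, 4: R2=212+4=216
after SUB R1, 1: R1=5-1=4
CMP R1, 4  (cmp 4,4)
JGT top: not taken
after XOR R6, 13: R6=(-7)^13=-12
halt.
Total executed instructions: 29.

29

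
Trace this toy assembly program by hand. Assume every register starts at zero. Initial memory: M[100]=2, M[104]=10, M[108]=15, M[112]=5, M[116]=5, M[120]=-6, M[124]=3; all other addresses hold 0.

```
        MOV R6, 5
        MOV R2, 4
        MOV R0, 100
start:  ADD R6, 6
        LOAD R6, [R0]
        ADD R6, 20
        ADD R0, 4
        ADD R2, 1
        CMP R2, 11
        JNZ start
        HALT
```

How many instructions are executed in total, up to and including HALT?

53

after MOV R6, 5: R6=5
after MOV R2, 4: R2=4
after MOV R0, 100: R0=100
after ADD R6, 6: R6=5+6=11
after LOAD R6, [R0]: R6=M[100]=2
after ADD R6, 20: R6=2+20=22
after ADD R0, 4: R0=100+4=104
after ADD R2, 1: R2=4+1=5
CMP R2, 11  (cmp 5,11)
JNZ start: taken
after ADD R6, 6: R6=22+6=28
after LOAD R6, [R0]: R6=M[104]=10
after ADD R6, 20: R6=10+20=30
after ADD R0, 4: R0=104+4=108
after ADD R2, 1: R2=5+1=6
CMP R2, 11  (cmp 6,11)
JNZ start: taken
after ADD R6, 6: R6=30+6=36
after LOAD R6, [R0]: R6=M[108]=15
after ADD R6, 20: R6=15+20=35
after ADD R0, 4: R0=108+4=112
after ADD R2, 1: R2=6+1=7
CMP R2, 11  (cmp 7,11)
JNZ start: taken
after ADD R6, 6: R6=35+6=41
after LOAD R6, [R0]: R6=M[112]=5
after ADD R6, 20: R6=5+20=25
after ADD R0, 4: R0=112+4=116
after ADD R2, 1: R2=7+1=8
CMP R2, 11  (cmp 8,11)
JNZ start: taken
after ADD R6, 6: R6=25+6=31
after LOAD R6, [R0]: R6=M[116]=5
after ADD R6, 20: R6=5+20=25
after ADD R0, 4: R0=116+4=120
after ADD R2, 1: R2=8+1=9
CMP R2, 11  (cmp 9,11)
JNZ start: taken
after ADD R6, 6: R6=25+6=31
after LOAD R6, [R0]: R6=M[120]=-6
after ADD R6, 20: R6=(-6)+20=14
after ADD R0, 4: R0=120+4=124
after ADD R2, 1: R2=9+1=10
CMP R2, 11  (cmp 10,11)
JNZ start: taken
after ADD R6, 6: R6=14+6=20
after LOAD R6, [R0]: R6=M[124]=3
after ADD R6, 20: R6=3+20=23
after ADD R0, 4: R0=124+4=128
after ADD R2, 1: R2=10+1=11
CMP R2, 11  (cmp 11,11)
JNZ start: not taken
halt.
Total executed instructions: 53.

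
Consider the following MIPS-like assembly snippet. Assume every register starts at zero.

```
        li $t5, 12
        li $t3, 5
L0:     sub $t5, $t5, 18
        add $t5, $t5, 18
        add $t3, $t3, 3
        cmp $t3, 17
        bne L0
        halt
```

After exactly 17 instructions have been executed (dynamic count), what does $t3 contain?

14

li $t5, 12 → $t5=12
li $t3, 5 → $t3=5
sub $t5, $t5, 18 → $t5=12-18=-6
add $t5, $t5, 18 → $t5=(-6)+18=12
add $t3, $t3, 3 → $t3=5+3=8
cmp $t3, 17  (cmp 8,17)
bne L0: taken
sub $t5, $t5, 18 → $t5=12-18=-6
add $t5, $t5, 18 → $t5=(-6)+18=12
add $t3, $t3, 3 → $t3=8+3=11
cmp $t3, 17  (cmp 11,17)
bne L0: taken
sub $t5, $t5, 18 → $t5=12-18=-6
add $t5, $t5, 18 → $t5=(-6)+18=12
add $t3, $t3, 3 → $t3=11+3=14
cmp $t3, 17  (cmp 14,17)
bne L0: taken
After step 17: $t3 = 14.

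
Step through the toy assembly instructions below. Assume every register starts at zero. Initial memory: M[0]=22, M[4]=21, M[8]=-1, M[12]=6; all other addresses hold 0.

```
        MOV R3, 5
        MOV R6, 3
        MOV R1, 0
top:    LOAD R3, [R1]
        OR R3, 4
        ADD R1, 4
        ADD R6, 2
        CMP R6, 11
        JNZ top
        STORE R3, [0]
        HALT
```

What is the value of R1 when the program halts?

MOV R3, 5 → R3=5
MOV R6, 3 → R6=3
MOV R1, 0 → R1=0
LOAD R3, [R1] → R3=M[0]=22
OR R3, 4 → R3=22|4=22
ADD R1, 4 → R1=0+4=4
ADD R6, 2 → R6=3+2=5
CMP R6, 11  (cmp 5,11)
JNZ top: taken
LOAD R3, [R1] → R3=M[4]=21
OR R3, 4 → R3=21|4=21
ADD R1, 4 → R1=4+4=8
ADD R6, 2 → R6=5+2=7
CMP R6, 11  (cmp 7,11)
JNZ top: taken
LOAD R3, [R1] → R3=M[8]=-1
OR R3, 4 → R3=(-1)|4=-1
ADD R1, 4 → R1=8+4=12
ADD R6, 2 → R6=7+2=9
CMP R6, 11  (cmp 9,11)
JNZ top: taken
LOAD R3, [R1] → R3=M[12]=6
OR R3, 4 → R3=6|4=6
ADD R1, 4 → R1=12+4=16
ADD R6, 2 → R6=9+2=11
CMP R6, 11  (cmp 11,11)
JNZ top: not taken
STORE R3, [0] → M[0]=6
halt.

16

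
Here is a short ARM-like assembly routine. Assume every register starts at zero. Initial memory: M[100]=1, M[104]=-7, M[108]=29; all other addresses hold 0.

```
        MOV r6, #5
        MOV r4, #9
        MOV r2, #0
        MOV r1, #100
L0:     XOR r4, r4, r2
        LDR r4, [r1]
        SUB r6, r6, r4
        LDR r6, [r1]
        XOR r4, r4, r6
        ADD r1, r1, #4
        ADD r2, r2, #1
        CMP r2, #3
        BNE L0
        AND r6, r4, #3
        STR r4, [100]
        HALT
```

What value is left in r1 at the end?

MOV r6, #5 → r6=5
MOV r4, #9 → r4=9
MOV r2, #0 → r2=0
MOV r1, #100 → r1=100
XOR r4, r4, r2 → r4=9^0=9
LDR r4, [r1] → r4=M[100]=1
SUB r6, r6, r4 → r6=5-1=4
LDR r6, [r1] → r6=M[100]=1
XOR r4, r4, r6 → r4=1^1=0
ADD r1, r1, #4 → r1=100+4=104
ADD r2, r2, #1 → r2=0+1=1
CMP r2, #3  (cmp 1,3)
BNE L0: taken
XOR r4, r4, r2 → r4=0^1=1
LDR r4, [r1] → r4=M[104]=-7
SUB r6, r6, r4 → r6=1-(-7)=8
LDR r6, [r1] → r6=M[104]=-7
XOR r4, r4, r6 → r4=(-7)^(-7)=0
ADD r1, r1, #4 → r1=104+4=108
ADD r2, r2, #1 → r2=1+1=2
CMP r2, #3  (cmp 2,3)
BNE L0: taken
XOR r4, r4, r2 → r4=0^2=2
LDR r4, [r1] → r4=M[108]=29
SUB r6, r6, r4 → r6=(-7)-29=-36
LDR r6, [r1] → r6=M[108]=29
XOR r4, r4, r6 → r4=29^29=0
ADD r1, r1, #4 → r1=108+4=112
ADD r2, r2, #1 → r2=2+1=3
CMP r2, #3  (cmp 3,3)
BNE L0: not taken
AND r6, r4, #3 → r6=0&3=0
STR r4, [100] → M[100]=0
halt.

112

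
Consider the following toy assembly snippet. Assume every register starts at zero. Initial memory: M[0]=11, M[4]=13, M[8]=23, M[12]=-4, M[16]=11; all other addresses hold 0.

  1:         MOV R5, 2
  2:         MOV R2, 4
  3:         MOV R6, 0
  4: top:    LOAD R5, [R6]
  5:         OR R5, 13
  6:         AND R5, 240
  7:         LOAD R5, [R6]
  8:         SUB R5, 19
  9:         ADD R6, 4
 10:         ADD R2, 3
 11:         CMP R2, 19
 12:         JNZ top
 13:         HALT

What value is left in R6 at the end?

after MOV R5, 2: R5=2
after MOV R2, 4: R2=4
after MOV R6, 0: R6=0
after LOAD R5, [R6]: R5=M[0]=11
after OR R5, 13: R5=11|13=15
after AND R5, 240: R5=15&240=0
after LOAD R5, [R6]: R5=M[0]=11
after SUB R5, 19: R5=11-19=-8
after ADD R6, 4: R6=0+4=4
after ADD R2, 3: R2=4+3=7
CMP R2, 19  (cmp 7,19)
JNZ top: taken
after LOAD R5, [R6]: R5=M[4]=13
after OR R5, 13: R5=13|13=13
after AND R5, 240: R5=13&240=0
after LOAD R5, [R6]: R5=M[4]=13
after SUB R5, 19: R5=13-19=-6
after ADD R6, 4: R6=4+4=8
after ADD R2, 3: R2=7+3=10
CMP R2, 19  (cmp 10,19)
JNZ top: taken
after LOAD R5, [R6]: R5=M[8]=23
after OR R5, 13: R5=23|13=31
after AND R5, 240: R5=31&240=16
after LOAD R5, [R6]: R5=M[8]=23
after SUB R5, 19: R5=23-19=4
after ADD R6, 4: R6=8+4=12
after ADD R2, 3: R2=10+3=13
CMP R2, 19  (cmp 13,19)
JNZ top: taken
after LOAD R5, [R6]: R5=M[12]=-4
after OR R5, 13: R5=(-4)|13=-3
after AND R5, 240: R5=(-3)&240=240
after LOAD R5, [R6]: R5=M[12]=-4
after SUB R5, 19: R5=(-4)-19=-23
after ADD R6, 4: R6=12+4=16
after ADD R2, 3: R2=13+3=16
CMP R2, 19  (cmp 16,19)
JNZ top: taken
after LOAD R5, [R6]: R5=M[16]=11
after OR R5, 13: R5=11|13=15
after AND R5, 240: R5=15&240=0
after LOAD R5, [R6]: R5=M[16]=11
after SUB R5, 19: R5=11-19=-8
after ADD R6, 4: R6=16+4=20
after ADD R2, 3: R2=16+3=19
CMP R2, 19  (cmp 19,19)
JNZ top: not taken
halt.

20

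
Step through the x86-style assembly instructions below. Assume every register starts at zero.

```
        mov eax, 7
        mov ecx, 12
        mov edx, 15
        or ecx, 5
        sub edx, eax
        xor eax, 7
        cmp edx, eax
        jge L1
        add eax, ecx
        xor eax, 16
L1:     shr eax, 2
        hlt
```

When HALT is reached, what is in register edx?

8

after mov eax, 7: eax=7
after mov ecx, 12: ecx=12
after mov edx, 15: edx=15
after or ecx, 5: ecx=12|5=13
after sub edx, eax: edx=15-7=8
after xor eax, 7: eax=7^7=0
cmp edx, eax  (cmp 8,0)
jge L1: taken
after shr eax, 2: eax=0>>2=0
halt.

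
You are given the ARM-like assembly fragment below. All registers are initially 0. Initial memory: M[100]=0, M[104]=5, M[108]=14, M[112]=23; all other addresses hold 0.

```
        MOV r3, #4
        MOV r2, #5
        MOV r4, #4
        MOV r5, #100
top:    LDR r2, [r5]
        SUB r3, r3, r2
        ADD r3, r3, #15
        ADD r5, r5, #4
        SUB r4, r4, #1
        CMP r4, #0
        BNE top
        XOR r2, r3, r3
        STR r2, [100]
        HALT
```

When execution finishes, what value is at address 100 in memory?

after MOV r3, #4: r3=4
after MOV r2, #5: r2=5
after MOV r4, #4: r4=4
after MOV r5, #100: r5=100
after LDR r2, [r5]: r2=M[100]=0
after SUB r3, r3, r2: r3=4-0=4
after ADD r3, r3, #15: r3=4+15=19
after ADD r5, r5, #4: r5=100+4=104
after SUB r4, r4, #1: r4=4-1=3
CMP r4, #0  (cmp 3,0)
BNE top: taken
after LDR r2, [r5]: r2=M[104]=5
after SUB r3, r3, r2: r3=19-5=14
after ADD r3, r3, #15: r3=14+15=29
after ADD r5, r5, #4: r5=104+4=108
after SUB r4, r4, #1: r4=3-1=2
CMP r4, #0  (cmp 2,0)
BNE top: taken
after LDR r2, [r5]: r2=M[108]=14
after SUB r3, r3, r2: r3=29-14=15
after ADD r3, r3, #15: r3=15+15=30
after ADD r5, r5, #4: r5=108+4=112
after SUB r4, r4, #1: r4=2-1=1
CMP r4, #0  (cmp 1,0)
BNE top: taken
after LDR r2, [r5]: r2=M[112]=23
after SUB r3, r3, r2: r3=30-23=7
after ADD r3, r3, #15: r3=7+15=22
after ADD r5, r5, #4: r5=112+4=116
after SUB r4, r4, #1: r4=1-1=0
CMP r4, #0  (cmp 0,0)
BNE top: not taken
after XOR r2, r3, r3: r2=22^22=0
STR r2, [100] → M[100]=0
halt.

0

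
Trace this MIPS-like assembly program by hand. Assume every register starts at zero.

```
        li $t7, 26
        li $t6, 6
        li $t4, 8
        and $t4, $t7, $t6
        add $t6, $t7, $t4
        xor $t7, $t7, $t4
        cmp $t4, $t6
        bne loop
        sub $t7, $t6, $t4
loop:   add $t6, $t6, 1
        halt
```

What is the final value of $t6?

29

$t7=26
$t6=6
$t4=8
$t4=26&6=2
$t6=26+2=28
$t7=26^2=24
cmp $t4, $t6  (cmp 2,28)
bne loop: taken
$t6=28+1=29
halt.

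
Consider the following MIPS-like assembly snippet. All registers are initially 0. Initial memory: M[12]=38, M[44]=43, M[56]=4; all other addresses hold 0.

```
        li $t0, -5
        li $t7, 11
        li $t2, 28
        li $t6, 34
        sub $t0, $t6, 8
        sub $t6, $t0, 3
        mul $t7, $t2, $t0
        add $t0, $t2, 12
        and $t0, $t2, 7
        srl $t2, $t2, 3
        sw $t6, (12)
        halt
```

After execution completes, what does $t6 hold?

23

after li $t0, -5: $t0=-5
after li $t7, 11: $t7=11
after li $t2, 28: $t2=28
after li $t6, 34: $t6=34
after sub $t0, $t6, 8: $t0=34-8=26
after sub $t6, $t0, 3: $t6=26-3=23
after mul $t7, $t2, $t0: $t7=28*26=728
after add $t0, $t2, 12: $t0=28+12=40
after and $t0, $t2, 7: $t0=28&7=4
after srl $t2, $t2, 3: $t2=28>>3=3
sw $t6, (12) → M[12]=23
halt.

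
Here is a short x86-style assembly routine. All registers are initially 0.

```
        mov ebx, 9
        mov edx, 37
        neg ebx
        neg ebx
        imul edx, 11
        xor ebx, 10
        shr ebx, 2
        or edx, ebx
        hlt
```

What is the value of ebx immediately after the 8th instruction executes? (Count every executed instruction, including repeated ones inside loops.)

0

after mov ebx, 9: ebx=9
after mov edx, 37: edx=37
after neg ebx: ebx=-(9)=-9
after neg ebx: ebx=-(-9)=9
after imul edx, 11: edx=37*11=407
after xor ebx, 10: ebx=9^10=3
after shr ebx, 2: ebx=3>>2=0
after or edx, ebx: edx=407|0=407
After step 8: ebx = 0.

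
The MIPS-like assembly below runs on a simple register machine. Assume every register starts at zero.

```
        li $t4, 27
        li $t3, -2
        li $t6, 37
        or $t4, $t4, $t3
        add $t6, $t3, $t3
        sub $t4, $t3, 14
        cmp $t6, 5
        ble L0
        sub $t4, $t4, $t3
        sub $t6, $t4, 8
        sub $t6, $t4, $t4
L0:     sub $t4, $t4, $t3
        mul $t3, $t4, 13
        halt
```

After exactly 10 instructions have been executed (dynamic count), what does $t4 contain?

-14

li $t4, 27 → $t4=27
li $t3, -2 → $t3=-2
li $t6, 37 → $t6=37
or $t4, $t4, $t3 → $t4=27|(-2)=-1
add $t6, $t3, $t3 → $t6=(-2)+(-2)=-4
sub $t4, $t3, 14 → $t4=(-2)-14=-16
cmp $t6, 5  (cmp -4,5)
ble L0: taken
sub $t4, $t4, $t3 → $t4=(-16)-(-2)=-14
mul $t3, $t4, 13 → $t3=(-14)*13=-182
After step 10: $t4 = -14.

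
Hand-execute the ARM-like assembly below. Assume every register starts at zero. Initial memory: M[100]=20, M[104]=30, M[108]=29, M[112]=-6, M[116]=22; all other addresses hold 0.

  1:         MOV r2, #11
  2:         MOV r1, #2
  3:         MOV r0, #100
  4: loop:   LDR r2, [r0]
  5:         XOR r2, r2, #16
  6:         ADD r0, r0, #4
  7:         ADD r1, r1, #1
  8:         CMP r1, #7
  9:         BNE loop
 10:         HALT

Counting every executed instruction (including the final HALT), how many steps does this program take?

34

after MOV r2, #11: r2=11
after MOV r1, #2: r1=2
after MOV r0, #100: r0=100
after LDR r2, [r0]: r2=M[100]=20
after XOR r2, r2, #16: r2=20^16=4
after ADD r0, r0, #4: r0=100+4=104
after ADD r1, r1, #1: r1=2+1=3
CMP r1, #7  (cmp 3,7)
BNE loop: taken
after LDR r2, [r0]: r2=M[104]=30
after XOR r2, r2, #16: r2=30^16=14
after ADD r0, r0, #4: r0=104+4=108
after ADD r1, r1, #1: r1=3+1=4
CMP r1, #7  (cmp 4,7)
BNE loop: taken
after LDR r2, [r0]: r2=M[108]=29
after XOR r2, r2, #16: r2=29^16=13
after ADD r0, r0, #4: r0=108+4=112
after ADD r1, r1, #1: r1=4+1=5
CMP r1, #7  (cmp 5,7)
BNE loop: taken
after LDR r2, [r0]: r2=M[112]=-6
after XOR r2, r2, #16: r2=(-6)^16=-22
after ADD r0, r0, #4: r0=112+4=116
after ADD r1, r1, #1: r1=5+1=6
CMP r1, #7  (cmp 6,7)
BNE loop: taken
after LDR r2, [r0]: r2=M[116]=22
after XOR r2, r2, #16: r2=22^16=6
after ADD r0, r0, #4: r0=116+4=120
after ADD r1, r1, #1: r1=6+1=7
CMP r1, #7  (cmp 7,7)
BNE loop: not taken
halt.
Total executed instructions: 34.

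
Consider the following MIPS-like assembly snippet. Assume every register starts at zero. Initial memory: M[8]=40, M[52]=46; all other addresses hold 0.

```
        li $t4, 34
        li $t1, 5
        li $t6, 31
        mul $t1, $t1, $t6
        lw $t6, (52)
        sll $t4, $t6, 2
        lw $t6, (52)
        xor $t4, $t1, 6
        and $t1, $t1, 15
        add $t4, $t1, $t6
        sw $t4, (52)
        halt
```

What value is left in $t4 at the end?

57

li $t4, 34 → $t4=34
li $t1, 5 → $t1=5
li $t6, 31 → $t6=31
mul $t1, $t1, $t6 → $t1=5*31=155
lw $t6, (52) → $t6=M[52]=46
sll $t4, $t6, 2 → $t4=46<<2=184
lw $t6, (52) → $t6=M[52]=46
xor $t4, $t1, 6 → $t4=155^6=157
and $t1, $t1, 15 → $t1=155&15=11
add $t4, $t1, $t6 → $t4=11+46=57
sw $t4, (52) → M[52]=57
halt.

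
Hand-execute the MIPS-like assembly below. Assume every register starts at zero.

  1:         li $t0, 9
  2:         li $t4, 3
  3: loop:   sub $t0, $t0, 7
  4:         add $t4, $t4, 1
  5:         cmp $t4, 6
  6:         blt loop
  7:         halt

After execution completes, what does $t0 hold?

-12

li $t0, 9 → $t0=9
li $t4, 3 → $t4=3
sub $t0, $t0, 7 → $t0=9-7=2
add $t4, $t4, 1 → $t4=3+1=4
cmp $t4, 6  (cmp 4,6)
blt loop: taken
sub $t0, $t0, 7 → $t0=2-7=-5
add $t4, $t4, 1 → $t4=4+1=5
cmp $t4, 6  (cmp 5,6)
blt loop: taken
sub $t0, $t0, 7 → $t0=(-5)-7=-12
add $t4, $t4, 1 → $t4=5+1=6
cmp $t4, 6  (cmp 6,6)
blt loop: not taken
halt.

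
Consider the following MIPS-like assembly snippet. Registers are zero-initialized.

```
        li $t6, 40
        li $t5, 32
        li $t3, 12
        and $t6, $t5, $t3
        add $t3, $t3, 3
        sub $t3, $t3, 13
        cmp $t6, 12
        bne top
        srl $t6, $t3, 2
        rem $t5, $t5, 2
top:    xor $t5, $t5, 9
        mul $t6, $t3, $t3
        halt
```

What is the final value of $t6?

4

li $t6, 40 → $t6=40
li $t5, 32 → $t5=32
li $t3, 12 → $t3=12
and $t6, $t5, $t3 → $t6=32&12=0
add $t3, $t3, 3 → $t3=12+3=15
sub $t3, $t3, 13 → $t3=15-13=2
cmp $t6, 12  (cmp 0,12)
bne top: taken
xor $t5, $t5, 9 → $t5=32^9=41
mul $t6, $t3, $t3 → $t6=2*2=4
halt.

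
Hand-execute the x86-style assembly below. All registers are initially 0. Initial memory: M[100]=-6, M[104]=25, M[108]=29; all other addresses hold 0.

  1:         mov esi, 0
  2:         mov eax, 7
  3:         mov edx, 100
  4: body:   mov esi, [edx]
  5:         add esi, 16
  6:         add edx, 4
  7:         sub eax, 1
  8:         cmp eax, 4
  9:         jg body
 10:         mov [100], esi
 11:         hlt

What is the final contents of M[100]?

mov esi, 0 → esi=0
mov eax, 7 → eax=7
mov edx, 100 → edx=100
mov esi, [edx] → esi=M[100]=-6
add esi, 16 → esi=(-6)+16=10
add edx, 4 → edx=100+4=104
sub eax, 1 → eax=7-1=6
cmp eax, 4  (cmp 6,4)
jg body: taken
mov esi, [edx] → esi=M[104]=25
add esi, 16 → esi=25+16=41
add edx, 4 → edx=104+4=108
sub eax, 1 → eax=6-1=5
cmp eax, 4  (cmp 5,4)
jg body: taken
mov esi, [edx] → esi=M[108]=29
add esi, 16 → esi=29+16=45
add edx, 4 → edx=108+4=112
sub eax, 1 → eax=5-1=4
cmp eax, 4  (cmp 4,4)
jg body: not taken
mov [100], esi → M[100]=45
halt.

45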